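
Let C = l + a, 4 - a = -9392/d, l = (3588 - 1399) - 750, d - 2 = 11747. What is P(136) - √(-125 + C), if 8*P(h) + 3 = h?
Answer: 133/8 - √182045749926/11749 ≈ -19.690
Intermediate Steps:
P(h) = -3/8 + h/8
d = 11749 (d = 2 + 11747 = 11749)
l = 1439 (l = 2189 - 750 = 1439)
a = 56388/11749 (a = 4 - (-9392)/11749 = 4 - 1*(-9392/11749) = 4 + 9392/11749 = 56388/11749 ≈ 4.7994)
C = 16963199/11749 (C = 1439 + 56388/11749 = 16963199/11749 ≈ 1443.8)
P(136) - √(-125 + C) = (-3/8 + (⅛)*136) - √(-125 + 16963199/11749) = (-3/8 + 17) - √(15494574/11749) = 133/8 - √182045749926/11749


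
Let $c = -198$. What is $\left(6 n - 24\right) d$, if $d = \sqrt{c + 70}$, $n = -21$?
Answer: $- 1200 i \sqrt{2} \approx - 1697.1 i$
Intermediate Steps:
$d = 8 i \sqrt{2}$ ($d = \sqrt{-198 + 70} = \sqrt{-128} = 8 i \sqrt{2} \approx 11.314 i$)
$\left(6 n - 24\right) d = \left(6 \left(-21\right) - 24\right) 8 i \sqrt{2} = \left(-126 - 24\right) 8 i \sqrt{2} = - 150 \cdot 8 i \sqrt{2} = - 1200 i \sqrt{2}$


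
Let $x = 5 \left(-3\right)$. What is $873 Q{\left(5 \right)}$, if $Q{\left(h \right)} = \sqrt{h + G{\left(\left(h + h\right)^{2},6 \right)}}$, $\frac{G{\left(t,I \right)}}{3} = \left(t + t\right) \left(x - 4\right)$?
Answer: $873 i \sqrt{11395} \approx 93191.0 i$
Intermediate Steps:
$x = -15$
$G{\left(t,I \right)} = - 114 t$ ($G{\left(t,I \right)} = 3 \left(t + t\right) \left(-15 - 4\right) = 3 \cdot 2 t \left(-19\right) = 3 \left(- 38 t\right) = - 114 t$)
$Q{\left(h \right)} = \sqrt{h - 456 h^{2}}$ ($Q{\left(h \right)} = \sqrt{h - 114 \left(h + h\right)^{2}} = \sqrt{h - 114 \left(2 h\right)^{2}} = \sqrt{h - 114 \cdot 4 h^{2}} = \sqrt{h - 456 h^{2}}$)
$873 Q{\left(5 \right)} = 873 \sqrt{5 \left(1 - 2280\right)} = 873 \sqrt{5 \left(-2279\right)} = 873 \sqrt{-11395} = 873 i \sqrt{11395}$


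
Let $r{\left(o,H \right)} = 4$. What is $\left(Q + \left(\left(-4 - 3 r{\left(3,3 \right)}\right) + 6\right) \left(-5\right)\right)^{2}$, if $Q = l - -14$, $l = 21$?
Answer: $7225$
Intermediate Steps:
$Q = 35$ ($Q = 21 - -14 = 21 + 14 = 35$)
$\left(Q + \left(\left(-4 - 3 r{\left(3,3 \right)}\right) + 6\right) \left(-5\right)\right)^{2} = \left(35 + \left(\left(-4 - 12\right) + 6\right) \left(-5\right)\right)^{2} = \left(35 + \left(-16 + 6\right) \left(-5\right)\right)^{2} = \left(35 - -50\right)^{2} = \left(35 + 50\right)^{2} = 85^{2} = 7225$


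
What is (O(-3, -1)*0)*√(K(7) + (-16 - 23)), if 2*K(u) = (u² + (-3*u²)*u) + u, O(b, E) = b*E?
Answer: 0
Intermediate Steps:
O(b, E) = E*b
K(u) = u/2 + u²/2 - 3*u³/2 (K(u) = ((u² + (-3*u²)*u) + u)/2 = ((u² - 3*u³) + u)/2 = (u + u² - 3*u³)/2 = u/2 + u²/2 - 3*u³/2)
(O(-3, -1)*0)*√(K(7) + (-16 - 23)) = (-1*(-3)*0)*√((½)*7*(1 + 7 - 3*7²) + (-16 - 23)) = (3*0)*√((½)*7*(1 + 7 - 3*49) - 39) = 0*√((½)*7*(1 + 7 - 147) - 39) = 0*√((½)*7*(-139) - 39) = 0*√(-973/2 - 39) = 0*√(-1051/2) = 0*(I*√2102/2) = 0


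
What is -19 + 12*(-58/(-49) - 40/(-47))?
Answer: 12475/2303 ≈ 5.4168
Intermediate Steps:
-19 + 12*(-58/(-49) - 40/(-47)) = -19 + 12*(-58*(-1/49) - 40*(-1/47)) = -19 + 12*(58/49 + 40/47) = -19 + 12*(4686/2303) = -19 + 56232/2303 = 12475/2303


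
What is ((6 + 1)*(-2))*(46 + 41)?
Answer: -1218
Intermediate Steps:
((6 + 1)*(-2))*(46 + 41) = (7*(-2))*87 = -14*87 = -1218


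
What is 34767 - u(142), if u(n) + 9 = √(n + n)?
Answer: 34776 - 2*√71 ≈ 34759.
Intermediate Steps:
u(n) = -9 + √2*√n (u(n) = -9 + √(n + n) = -9 + √(2*n) = -9 + √2*√n)
34767 - u(142) = 34767 - (-9 + √2*√142) = 34767 - (-9 + 2*√71) = 34767 + (9 - 2*√71) = 34776 - 2*√71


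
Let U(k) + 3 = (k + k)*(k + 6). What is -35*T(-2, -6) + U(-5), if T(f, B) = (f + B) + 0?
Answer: 267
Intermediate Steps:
T(f, B) = B + f (T(f, B) = (B + f) + 0 = B + f)
U(k) = -3 + 2*k*(6 + k) (U(k) = -3 + (k + k)*(k + 6) = -3 + (2*k)*(6 + k) = -3 + 2*k*(6 + k))
-35*T(-2, -6) + U(-5) = -35*(-6 - 2) + (-3 + 2*(-5)² + 12*(-5)) = -35*(-8) + (-3 + 2*25 - 60) = 280 + (-3 + 50 - 60) = 280 - 13 = 267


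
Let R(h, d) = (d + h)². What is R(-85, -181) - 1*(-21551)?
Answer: 92307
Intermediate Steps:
R(-85, -181) - 1*(-21551) = (-181 - 85)² - 1*(-21551) = (-266)² + 21551 = 70756 + 21551 = 92307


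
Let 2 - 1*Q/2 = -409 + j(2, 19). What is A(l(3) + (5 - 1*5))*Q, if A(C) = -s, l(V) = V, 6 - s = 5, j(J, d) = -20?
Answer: -862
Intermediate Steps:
s = 1 (s = 6 - 1*5 = 6 - 5 = 1)
A(C) = -1 (A(C) = -1*1 = -1)
Q = 862 (Q = 4 - 2*(-409 - 20) = 4 - 2*(-429) = 4 + 858 = 862)
A(l(3) + (5 - 1*5))*Q = -1*862 = -862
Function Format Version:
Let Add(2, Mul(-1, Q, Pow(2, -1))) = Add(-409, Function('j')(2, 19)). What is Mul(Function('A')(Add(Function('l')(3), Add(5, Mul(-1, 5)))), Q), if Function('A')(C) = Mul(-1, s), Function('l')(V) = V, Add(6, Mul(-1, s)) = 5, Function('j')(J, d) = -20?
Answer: -862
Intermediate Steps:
s = 1 (s = Add(6, Mul(-1, 5)) = Add(6, -5) = 1)
Function('A')(C) = -1 (Function('A')(C) = Mul(-1, 1) = -1)
Q = 862 (Q = Add(4, Mul(-2, Add(-409, -20))) = Add(4, Mul(-2, -429)) = Add(4, 858) = 862)
Mul(Function('A')(Add(Function('l')(3), Add(5, Mul(-1, 5)))), Q) = Mul(-1, 862) = -862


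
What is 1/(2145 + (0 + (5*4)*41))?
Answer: 1/2965 ≈ 0.00033727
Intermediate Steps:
1/(2145 + (0 + (5*4)*41)) = 1/(2145 + (0 + 20*41)) = 1/(2145 + (0 + 820)) = 1/(2145 + 820) = 1/2965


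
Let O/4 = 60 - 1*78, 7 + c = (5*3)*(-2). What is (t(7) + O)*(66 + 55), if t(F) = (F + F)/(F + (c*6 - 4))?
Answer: -1909622/219 ≈ -8719.7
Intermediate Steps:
c = -37 (c = -7 + (5*3)*(-2) = -7 + 15*(-2) = -7 - 30 = -37)
t(F) = 2*F/(-226 + F) (t(F) = (F + F)/(F + (-37*6 - 4)) = (2*F)/(F + (-222 - 4)) = (2*F)/(F - 226) = (2*F)/(-226 + F) = 2*F/(-226 + F))
O = -72 (O = 4*(60 - 1*78) = 4*(60 - 78) = 4*(-18) = -72)
(t(7) + O)*(66 + 55) = (2*7/(-226 + 7) - 72)*(66 + 55) = (2*7/(-219) - 72)*121 = (2*7*(-1/219) - 72)*121 = (-14/219 - 72)*121 = -15782/219*121 = -1909622/219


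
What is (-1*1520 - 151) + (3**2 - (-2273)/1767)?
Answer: -2934481/1767 ≈ -1660.7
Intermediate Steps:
(-1*1520 - 151) + (3**2 - (-2273)/1767) = (-1520 - 151) + (9 - (-2273)/1767) = -1671 + (9 - 1*(-2273/1767)) = -1671 + (9 + 2273/1767) = -1671 + 18176/1767 = -2934481/1767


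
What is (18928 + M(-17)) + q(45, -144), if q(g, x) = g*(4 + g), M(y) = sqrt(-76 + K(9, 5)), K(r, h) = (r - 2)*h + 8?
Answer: 21133 + I*sqrt(33) ≈ 21133.0 + 5.7446*I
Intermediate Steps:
K(r, h) = 8 + h*(-2 + r) (K(r, h) = (-2 + r)*h + 8 = h*(-2 + r) + 8 = 8 + h*(-2 + r))
M(y) = I*sqrt(33) (M(y) = sqrt(-76 + (8 - 2*5 + 5*9)) = sqrt(-76 + (8 - 10 + 45)) = sqrt(-76 + 43) = sqrt(-33) = I*sqrt(33))
(18928 + M(-17)) + q(45, -144) = (18928 + I*sqrt(33)) + 45*(4 + 45) = (18928 + I*sqrt(33)) + 45*49 = (18928 + I*sqrt(33)) + 2205 = 21133 + I*sqrt(33)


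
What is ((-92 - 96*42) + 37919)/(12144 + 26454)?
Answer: 11265/12866 ≈ 0.87556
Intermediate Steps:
((-92 - 96*42) + 37919)/(12144 + 26454) = ((-92 - 4032) + 37919)/38598 = (-4124 + 37919)*(1/38598) = 33795*(1/38598) = 11265/12866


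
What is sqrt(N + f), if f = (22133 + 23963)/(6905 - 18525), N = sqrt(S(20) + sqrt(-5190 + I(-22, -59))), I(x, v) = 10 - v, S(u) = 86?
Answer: sqrt(-33477220 + 8439025*sqrt(86 + 3*I*sqrt(569)))/2905 ≈ 2.5454 + 0.7066*I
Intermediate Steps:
N = sqrt(86 + 3*I*sqrt(569)) (N = sqrt(86 + sqrt(-5190 + (10 - 1*(-59)))) = sqrt(86 + sqrt(-5190 + (10 + 59))) = sqrt(86 + sqrt(-5190 + 69)) = sqrt(86 + sqrt(-5121)) = sqrt(86 + 3*I*sqrt(569)) ≈ 9.9468 + 3.5972*I)
f = -11524/2905 (f = 46096/(-11620) = 46096*(-1/11620) = -11524/2905 ≈ -3.9670)
sqrt(N + f) = sqrt(sqrt(86 + 3*I*sqrt(569)) - 11524/2905) = sqrt(-11524/2905 + sqrt(86 + 3*I*sqrt(569)))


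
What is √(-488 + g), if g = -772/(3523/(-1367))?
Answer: 10*I*√23389197/3523 ≈ 13.728*I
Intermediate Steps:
g = 1055324/3523 (g = -772/(3523*(-1/1367)) = -772/(-3523/1367) = -772*(-1367/3523) = 1055324/3523 ≈ 299.55)
√(-488 + g) = √(-488 + 1055324/3523) = √(-663900/3523) = 10*I*√23389197/3523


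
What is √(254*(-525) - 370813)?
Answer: I*√504163 ≈ 710.04*I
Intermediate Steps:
√(254*(-525) - 370813) = √(-133350 - 370813) = √(-504163) = I*√504163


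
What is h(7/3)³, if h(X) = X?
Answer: 343/27 ≈ 12.704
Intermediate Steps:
h(7/3)³ = (7/3)³ = 343/27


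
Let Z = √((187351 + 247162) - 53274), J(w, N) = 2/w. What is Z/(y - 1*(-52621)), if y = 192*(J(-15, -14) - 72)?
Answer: 5*√381239/193857 ≈ 0.015925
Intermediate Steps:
y = -69248/5 (y = 192*(2/(-15) - 72) = 192*(2*(-1/15) - 72) = 192*(-2/15 - 72) = 192*(-1082/15) = -69248/5 ≈ -13850.)
Z = √381239 (Z = √(434513 - 53274) = √381239 ≈ 617.45)
Z/(y - 1*(-52621)) = √381239/(-69248/5 - 1*(-52621)) = √381239/(-69248/5 + 52621) = √381239/(193857/5) = √381239*(5/193857) = 5*√381239/193857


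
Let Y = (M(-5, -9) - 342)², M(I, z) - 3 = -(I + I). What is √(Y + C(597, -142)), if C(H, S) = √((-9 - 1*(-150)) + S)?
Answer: √(108241 + I) ≈ 329.0 + 0.002*I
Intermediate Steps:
M(I, z) = 3 - 2*I (M(I, z) = 3 - (I + I) = 3 - 2*I)
C(H, S) = √(141 + S) (C(H, S) = √((-9 + 150) + S) = √(141 + S))
Y = 108241 (Y = ((3 - 2*(-5)) - 342)² = ((3 + 10) - 342)² = (13 - 342)² = (-329)² = 108241)
√(Y + C(597, -142)) = √(108241 + √(141 - 142)) = √(108241 + √(-1)) = √(108241 + I)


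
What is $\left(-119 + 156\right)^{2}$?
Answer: $1369$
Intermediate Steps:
$\left(-119 + 156\right)^{2} = 37^{2} = 1369$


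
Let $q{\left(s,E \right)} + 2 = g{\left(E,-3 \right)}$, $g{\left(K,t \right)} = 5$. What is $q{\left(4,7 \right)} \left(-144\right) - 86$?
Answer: $-518$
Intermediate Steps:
$q{\left(s,E \right)} = 3$ ($q{\left(s,E \right)} = -2 + 5 = 3$)
$q{\left(4,7 \right)} \left(-144\right) - 86 = 3 \left(-144\right) - 86 = -432 - 86 = -518$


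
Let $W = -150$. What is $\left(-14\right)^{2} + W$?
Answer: $46$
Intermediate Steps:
$\left(-14\right)^{2} + W = \left(-14\right)^{2} - 150 = 196 - 150 = 46$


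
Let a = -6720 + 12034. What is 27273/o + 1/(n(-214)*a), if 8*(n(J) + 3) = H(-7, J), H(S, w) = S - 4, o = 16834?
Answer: 2536185299/1565477830 ≈ 1.6201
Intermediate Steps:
H(S, w) = -4 + S
a = 5314
n(J) = -35/8 (n(J) = -3 + (-4 - 7)/8 = -3 + (⅛)*(-11) = -3 - 11/8 = -35/8)
27273/o + 1/(n(-214)*a) = 27273/16834 + 1/(-35/8*5314) = 27273*(1/16834) - 8/35*1/5314 = 27273/16834 - 4/92995 = 2536185299/1565477830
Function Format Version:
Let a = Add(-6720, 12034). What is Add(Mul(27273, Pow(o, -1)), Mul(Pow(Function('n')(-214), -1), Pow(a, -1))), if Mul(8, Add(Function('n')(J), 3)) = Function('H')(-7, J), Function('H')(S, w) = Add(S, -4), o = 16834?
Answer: Rational(2536185299, 1565477830) ≈ 1.6201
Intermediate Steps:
Function('H')(S, w) = Add(-4, S)
a = 5314
Function('n')(J) = Rational(-35, 8) (Function('n')(J) = Add(-3, Mul(Rational(1, 8), Add(-4, -7))) = Add(-3, Mul(Rational(1, 8), -11)) = Add(-3, Rational(-11, 8)) = Rational(-35, 8))
Add(Mul(27273, Pow(o, -1)), Mul(Pow(Function('n')(-214), -1), Pow(a, -1))) = Add(Mul(27273, Pow(16834, -1)), Mul(Pow(Rational(-35, 8), -1), Pow(5314, -1))) = Add(Mul(27273, Rational(1, 16834)), Mul(Rational(-8, 35), Rational(1, 5314))) = Add(Rational(27273, 16834), Rational(-4, 92995)) = Rational(2536185299, 1565477830)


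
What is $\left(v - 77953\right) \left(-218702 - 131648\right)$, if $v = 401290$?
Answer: $-113281117950$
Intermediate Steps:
$\left(v - 77953\right) \left(-218702 - 131648\right) = \left(401290 - 77953\right) \left(-218702 - 131648\right) = 323337 \left(-350350\right) = -113281117950$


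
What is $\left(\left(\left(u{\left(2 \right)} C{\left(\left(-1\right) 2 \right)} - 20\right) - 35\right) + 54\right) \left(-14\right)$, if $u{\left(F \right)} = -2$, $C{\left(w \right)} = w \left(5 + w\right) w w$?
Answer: $-658$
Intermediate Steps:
$C{\left(w \right)} = w^{3} \left(5 + w\right)$ ($C{\left(w \right)} = w^{2} \left(5 + w\right) w = w^{3} \left(5 + w\right)$)
$\left(\left(\left(u{\left(2 \right)} C{\left(\left(-1\right) 2 \right)} - 20\right) - 35\right) + 54\right) \left(-14\right) = \left(\left(\left(- 2 \left(\left(-1\right) 2\right)^{3} \left(5 - 2\right) - 20\right) - 35\right) + 54\right) \left(-14\right) = \left(\left(\left(- 2 \left(-2\right)^{3} \left(5 - 2\right) - 20\right) - 35\right) + 54\right) \left(-14\right) = \left(\left(\left(- 2 \left(\left(-8\right) 3\right) - 20\right) - 35\right) + 54\right) \left(-14\right) = \left(\left(\left(\left(-2\right) \left(-24\right) - 20\right) - 35\right) + 54\right) \left(-14\right) = \left(\left(\left(48 - 20\right) - 35\right) + 54\right) \left(-14\right) = \left(\left(28 - 35\right) + 54\right) \left(-14\right) = \left(-7 + 54\right) \left(-14\right) = 47 \left(-14\right) = -658$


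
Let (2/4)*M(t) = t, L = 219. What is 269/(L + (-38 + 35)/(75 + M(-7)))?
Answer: 16409/13356 ≈ 1.2286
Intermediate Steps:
M(t) = 2*t
269/(L + (-38 + 35)/(75 + M(-7))) = 269/(219 + (-38 + 35)/(75 + 2*(-7))) = 269/(219 - 3/(75 - 14)) = 269/(219 - 3/61) = 269/(13356/61) = 269*(61/13356) = 16409/13356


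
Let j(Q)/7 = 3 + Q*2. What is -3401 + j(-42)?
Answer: -3968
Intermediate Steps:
j(Q) = 21 + 14*Q (j(Q) = 7*(3 + Q*2) = 7*(3 + 2*Q) = 21 + 14*Q)
-3401 + j(-42) = -3401 + (21 + 14*(-42)) = -3401 + (21 - 588) = -3401 - 567 = -3968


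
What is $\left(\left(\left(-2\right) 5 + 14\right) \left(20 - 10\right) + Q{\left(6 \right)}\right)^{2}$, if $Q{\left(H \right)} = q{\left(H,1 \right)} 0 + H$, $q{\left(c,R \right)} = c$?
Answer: $2116$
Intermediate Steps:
$Q{\left(H \right)} = H$ ($Q{\left(H \right)} = H 0 + H = 0 + H = H$)
$\left(\left(\left(-2\right) 5 + 14\right) \left(20 - 10\right) + Q{\left(6 \right)}\right)^{2} = \left(\left(\left(-2\right) 5 + 14\right) \left(20 - 10\right) + 6\right)^{2} = \left(\left(-10 + 14\right) 10 + 6\right)^{2} = \left(4 \cdot 10 + 6\right)^{2} = \left(40 + 6\right)^{2} = 46^{2} = 2116$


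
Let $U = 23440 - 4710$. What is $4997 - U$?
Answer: $-13733$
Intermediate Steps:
$U = 18730$ ($U = 23440 - 4710 = 18730$)
$4997 - U = 4997 - 18730 = -13733$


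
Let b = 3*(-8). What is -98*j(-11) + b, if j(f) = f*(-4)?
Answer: -4336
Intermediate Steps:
b = -24
j(f) = -4*f
-98*j(-11) + b = -(-392)*(-11) - 24 = -98*44 - 24 = -4312 - 24 = -4336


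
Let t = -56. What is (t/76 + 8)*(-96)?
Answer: -13248/19 ≈ -697.26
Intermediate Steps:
(t/76 + 8)*(-96) = (-56/76 + 8)*(-96) = (-56*1/76 + 8)*(-96) = (-14/19 + 8)*(-96) = (138/19)*(-96) = -13248/19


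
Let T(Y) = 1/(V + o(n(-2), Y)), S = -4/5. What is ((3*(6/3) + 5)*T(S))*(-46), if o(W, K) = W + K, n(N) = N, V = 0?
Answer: 1265/7 ≈ 180.71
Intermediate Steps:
S = -⅘ (S = -4*⅕ = -⅘ ≈ -0.80000)
o(W, K) = K + W
T(Y) = 1/(-2 + Y) (T(Y) = 1/(0 + (Y - 2)) = 1/(0 + (-2 + Y)) = 1/(-2 + Y))
((3*(6/3) + 5)*T(S))*(-46) = ((3*(6/3) + 5)/(-2 - ⅘))*(-46) = ((3*(6*(⅓)) + 5)/(-14/5))*(-46) = ((3*2 + 5)*(-5/14))*(-46) = ((6 + 5)*(-5/14))*(-46) = (11*(-5/14))*(-46) = -55/14*(-46) = 1265/7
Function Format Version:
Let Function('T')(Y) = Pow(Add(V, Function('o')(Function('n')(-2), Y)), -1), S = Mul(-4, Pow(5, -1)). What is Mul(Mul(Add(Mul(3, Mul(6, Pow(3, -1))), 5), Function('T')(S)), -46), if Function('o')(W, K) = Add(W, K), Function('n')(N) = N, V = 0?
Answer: Rational(1265, 7) ≈ 180.71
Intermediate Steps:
S = Rational(-4, 5) (S = Mul(-4, Rational(1, 5)) = Rational(-4, 5) ≈ -0.80000)
Function('o')(W, K) = Add(K, W)
Function('T')(Y) = Pow(Add(-2, Y), -1) (Function('T')(Y) = Pow(Add(0, Add(Y, -2)), -1) = Pow(Add(0, Add(-2, Y)), -1) = Pow(Add(-2, Y), -1))
Mul(Mul(Add(Mul(3, Mul(6, Pow(3, -1))), 5), Function('T')(S)), -46) = Mul(Mul(Add(Mul(3, Mul(6, Pow(3, -1))), 5), Pow(Add(-2, Rational(-4, 5)), -1)), -46) = Mul(Mul(Add(Mul(3, Mul(6, Rational(1, 3))), 5), Pow(Rational(-14, 5), -1)), -46) = Mul(Mul(Add(Mul(3, 2), 5), Rational(-5, 14)), -46) = Mul(Mul(Add(6, 5), Rational(-5, 14)), -46) = Mul(Mul(11, Rational(-5, 14)), -46) = Mul(Rational(-55, 14), -46) = Rational(1265, 7)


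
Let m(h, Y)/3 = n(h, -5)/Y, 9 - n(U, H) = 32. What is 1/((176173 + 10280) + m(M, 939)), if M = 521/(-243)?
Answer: 313/58359766 ≈ 5.3633e-6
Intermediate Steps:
M = -521/243 (M = 521*(-1/243) = -521/243 ≈ -2.1440)
n(U, H) = -23 (n(U, H) = 9 - 1*32 = 9 - 32 = -23)
m(h, Y) = -69/Y (m(h, Y) = 3*(-23/Y) = -69/Y)
1/((176173 + 10280) + m(M, 939)) = 1/((176173 + 10280) - 69/939) = 1/(186453 - 69*1/939) = 1/(186453 - 23/313) = 1/(58359766/313) = 313/58359766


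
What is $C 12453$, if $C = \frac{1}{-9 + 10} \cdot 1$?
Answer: $12453$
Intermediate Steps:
$C = 1$ ($C = 1^{-1} \cdot 1 = 1 \cdot 1 = 1$)
$C 12453 = 1 \cdot 12453 = 12453$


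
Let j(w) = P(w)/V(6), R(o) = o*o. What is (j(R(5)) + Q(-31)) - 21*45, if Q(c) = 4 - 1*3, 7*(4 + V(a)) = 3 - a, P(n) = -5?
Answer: -29229/31 ≈ -942.87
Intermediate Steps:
V(a) = -25/7 - a/7 (V(a) = -4 + (3 - a)/7 = -4 + (3/7 - a/7) = -25/7 - a/7)
R(o) = o²
j(w) = 35/31 (j(w) = -5/(-25/7 - ⅐*6) = -5/(-25/7 - 6/7) = -5/(-31/7) = -5*(-7/31) = 35/31)
Q(c) = 1 (Q(c) = 4 - 3 = 1)
(j(R(5)) + Q(-31)) - 21*45 = (35/31 + 1) - 21*45 = 66/31 - 945 = -29229/31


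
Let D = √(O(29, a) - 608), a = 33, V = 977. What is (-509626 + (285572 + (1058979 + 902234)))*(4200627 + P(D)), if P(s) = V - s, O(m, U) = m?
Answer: 7298854203036 - 1737159*I*√579 ≈ 7.2989e+12 - 4.18e+7*I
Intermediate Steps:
D = I*√579 (D = √(29 - 608) = √(-579) = I*√579 ≈ 24.062*I)
P(s) = 977 - s
(-509626 + (285572 + (1058979 + 902234)))*(4200627 + P(D)) = (-509626 + (285572 + (1058979 + 902234)))*(4200627 + (977 - I*√579)) = (-509626 + (285572 + 1961213))*(4200627 + (977 - I*√579)) = (-509626 + 2246785)*(4201604 - I*√579) = 1737159*(4201604 - I*√579) = 7298854203036 - 1737159*I*√579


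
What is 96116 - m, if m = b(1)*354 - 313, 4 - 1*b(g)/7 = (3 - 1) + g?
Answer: 93951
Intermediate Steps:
b(g) = 14 - 7*g (b(g) = 28 - 7*((3 - 1) + g) = 28 - 7*(2 + g) = 28 + (-14 - 7*g) = 14 - 7*g)
m = 2165 (m = (14 - 7*1)*354 - 313 = (14 - 7)*354 - 313 = 7*354 - 313 = 2478 - 313 = 2165)
96116 - m = 96116 - 1*2165 = 96116 - 2165 = 93951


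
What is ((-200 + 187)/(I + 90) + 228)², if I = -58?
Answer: 53042089/1024 ≈ 51799.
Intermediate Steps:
((-200 + 187)/(I + 90) + 228)² = ((-200 + 187)/(-58 + 90) + 228)² = (-13/32 + 228)² = (7283/32)² = 53042089/1024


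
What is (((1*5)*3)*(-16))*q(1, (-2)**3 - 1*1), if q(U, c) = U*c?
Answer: 2160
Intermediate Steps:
(((1*5)*3)*(-16))*q(1, (-2)**3 - 1*1) = (((1*5)*3)*(-16))*(1*((-2)**3 - 1*1)) = ((5*3)*(-16))*(1*(-8 - 1)) = (15*(-16))*(1*(-9)) = -240*(-9) = 2160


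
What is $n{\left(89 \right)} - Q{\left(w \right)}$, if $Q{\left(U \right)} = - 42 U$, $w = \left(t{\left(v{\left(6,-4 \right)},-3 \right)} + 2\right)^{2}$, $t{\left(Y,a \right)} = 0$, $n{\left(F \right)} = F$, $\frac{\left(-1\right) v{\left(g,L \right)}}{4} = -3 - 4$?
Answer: $257$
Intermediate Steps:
$v{\left(g,L \right)} = 28$ ($v{\left(g,L \right)} = - 4 \left(-3 - 4\right) = \left(-4\right) \left(-7\right) = 28$)
$w = 4$ ($w = \left(0 + 2\right)^{2} = 2^{2} = 4$)
$n{\left(89 \right)} - Q{\left(w \right)} = 89 - \left(-42\right) 4 = 89 - -168 = 89 + 168 = 257$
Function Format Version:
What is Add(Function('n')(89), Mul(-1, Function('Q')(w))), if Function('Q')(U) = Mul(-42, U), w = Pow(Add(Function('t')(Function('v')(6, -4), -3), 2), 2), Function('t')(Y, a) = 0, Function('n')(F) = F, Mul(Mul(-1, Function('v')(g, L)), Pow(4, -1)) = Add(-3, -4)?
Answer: 257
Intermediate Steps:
Function('v')(g, L) = 28 (Function('v')(g, L) = Mul(-4, Add(-3, -4)) = Mul(-4, -7) = 28)
w = 4 (w = Pow(Add(0, 2), 2) = Pow(2, 2) = 4)
Add(Function('n')(89), Mul(-1, Function('Q')(w))) = Add(89, Mul(-1, Mul(-42, 4))) = Add(89, Mul(-1, -168)) = Add(89, 168) = 257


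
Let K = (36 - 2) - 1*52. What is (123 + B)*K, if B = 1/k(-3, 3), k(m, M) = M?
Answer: -2220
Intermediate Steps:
B = 1/3 ≈ 0.33333
K = -18 (K = 34 - 52 = -18)
(123 + B)*K = (123 + 1/3)*(-18) = (370/3)*(-18) = -2220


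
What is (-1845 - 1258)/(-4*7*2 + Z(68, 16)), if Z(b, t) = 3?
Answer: 3103/53 ≈ 58.547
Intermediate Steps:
(-1845 - 1258)/(-4*7*2 + Z(68, 16)) = (-1845 - 1258)/(-4*7*2 + 3) = -3103/(-28*2 + 3) = -3103/(-56 + 3) = -3103/(-53) = -3103*(-1/53) = 3103/53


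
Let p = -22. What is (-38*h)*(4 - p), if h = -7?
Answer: 6916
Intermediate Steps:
(-38*h)*(4 - p) = (-38*(-7))*(4 - 1*(-22)) = 266*(4 + 22) = 266*26 = 6916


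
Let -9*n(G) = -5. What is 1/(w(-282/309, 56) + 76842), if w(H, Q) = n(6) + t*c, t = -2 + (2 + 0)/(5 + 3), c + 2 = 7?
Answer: 36/2766017 ≈ 1.3015e-5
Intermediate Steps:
c = 5 (c = -2 + 7 = 5)
t = -7/4 (t = -2 + 2/8 = -2 + 2*(⅛) = -2 + ¼ = -7/4 ≈ -1.7500)
n(G) = 5/9 (n(G) = -⅑*(-5) = 5/9)
w(H, Q) = -295/36 (w(H, Q) = 5/9 - 7/4*5 = 5/9 - 35/4 = -295/36)
1/(w(-282/309, 56) + 76842) = 1/(-295/36 + 76842) = 1/(2766017/36) = 36/2766017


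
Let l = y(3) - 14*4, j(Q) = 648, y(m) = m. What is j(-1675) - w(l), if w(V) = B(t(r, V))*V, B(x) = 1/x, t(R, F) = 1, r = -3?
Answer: 701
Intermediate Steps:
l = -53 (l = 3 - 14*4 = 3 - 56 = -53)
w(V) = V (w(V) = V/1 = 1*V = V)
j(-1675) - w(l) = 648 - 1*(-53) = 648 + 53 = 701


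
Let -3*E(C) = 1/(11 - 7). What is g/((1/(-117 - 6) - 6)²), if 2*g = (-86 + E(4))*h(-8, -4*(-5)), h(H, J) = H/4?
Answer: 5209419/2184484 ≈ 2.3847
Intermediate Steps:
h(H, J) = H/4 (h(H, J) = H*(¼) = H/4)
E(C) = -1/12 (E(C) = -1/(3*(11 - 7)) = -⅓/4 = -⅓*¼ = -1/12)
g = 1033/12 (g = ((-86 - 1/12)*((¼)*(-8)))/2 = (-1033/12*(-2))/2 = (½)*(1033/6) = 1033/12 ≈ 86.083)
g/((1/(-117 - 6) - 6)²) = 1033/(12*((1/(-117 - 6) - 6)²)) = 1033/(12*((1/(-123) - 6)²)) = 1033/(12*((-1/123 - 6)²)) = 1033/(12*((-739/123)²)) = 1033/(12*(546121/15129)) = (1033/12)*(15129/546121) = 5209419/2184484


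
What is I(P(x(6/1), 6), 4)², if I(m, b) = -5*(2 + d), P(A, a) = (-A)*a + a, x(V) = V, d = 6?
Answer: 1600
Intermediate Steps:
P(A, a) = a - A*a (P(A, a) = -A*a + a = a - A*a)
I(m, b) = -40 (I(m, b) = -5*(2 + 6) = -5*8 = -40)
I(P(x(6/1), 6), 4)² = (-40)² = 1600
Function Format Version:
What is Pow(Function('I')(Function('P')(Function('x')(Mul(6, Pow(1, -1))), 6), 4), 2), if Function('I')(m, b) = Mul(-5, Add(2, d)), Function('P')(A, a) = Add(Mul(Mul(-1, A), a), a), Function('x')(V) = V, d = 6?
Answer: 1600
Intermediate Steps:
Function('P')(A, a) = Add(a, Mul(-1, A, a)) (Function('P')(A, a) = Add(Mul(-1, A, a), a) = Add(a, Mul(-1, A, a)))
Function('I')(m, b) = -40 (Function('I')(m, b) = Mul(-5, Add(2, 6)) = Mul(-5, 8) = -40)
Pow(Function('I')(Function('P')(Function('x')(Mul(6, Pow(1, -1))), 6), 4), 2) = Pow(-40, 2) = 1600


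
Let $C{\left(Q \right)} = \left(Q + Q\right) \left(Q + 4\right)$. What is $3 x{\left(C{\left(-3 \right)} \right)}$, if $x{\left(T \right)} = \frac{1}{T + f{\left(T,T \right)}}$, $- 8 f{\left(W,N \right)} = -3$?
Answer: $- \frac{8}{15} \approx -0.53333$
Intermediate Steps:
$f{\left(W,N \right)} = \frac{3}{8}$ ($f{\left(W,N \right)} = \left(- \frac{1}{8}\right) \left(-3\right) = \frac{3}{8}$)
$C{\left(Q \right)} = 2 Q \left(4 + Q\right)$
$x{\left(T \right)} = \frac{1}{\frac{3}{8} + T}$ ($x{\left(T \right)} = \frac{1}{T + \frac{3}{8}} = \frac{1}{\frac{3}{8} + T}$)
$3 x{\left(C{\left(-3 \right)} \right)} = 3 \frac{8}{3 + 8 \cdot 2 \left(-3\right) \left(4 - 3\right)} = 3 \frac{8}{3 + 8 \cdot 2 \left(-3\right) 1} = 3 \frac{8}{3 + 8 \left(-6\right)} = 3 \frac{8}{3 - 48} = 3 \frac{8}{-45} = 3 \cdot 8 \left(- \frac{1}{45}\right) = 3 \left(- \frac{8}{45}\right) = - \frac{8}{15}$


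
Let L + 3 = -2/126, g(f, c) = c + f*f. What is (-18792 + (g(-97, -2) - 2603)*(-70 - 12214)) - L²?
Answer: -331804975132/3969 ≈ -8.3599e+7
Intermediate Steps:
g(f, c) = c + f²
L = -190/63 (L = -3 - 2/126 = -3 - 2*1/126 = -3 - 1/63 = -190/63 ≈ -3.0159)
(-18792 + (g(-97, -2) - 2603)*(-70 - 12214)) - L² = (-18792 + ((-2 + (-97)²) - 2603)*(-70 - 12214)) - (-190/63)² = (-18792 + ((-2 + 9409) - 2603)*(-12284)) - 1*36100/3969 = (-18792 + (9407 - 2603)*(-12284)) - 36100/3969 = (-18792 + 6804*(-12284)) - 36100/3969 = (-18792 - 83580336) - 36100/3969 = -83599128 - 36100/3969 = -331804975132/3969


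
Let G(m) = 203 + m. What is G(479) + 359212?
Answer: 359894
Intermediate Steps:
G(479) + 359212 = (203 + 479) + 359212 = 682 + 359212 = 359894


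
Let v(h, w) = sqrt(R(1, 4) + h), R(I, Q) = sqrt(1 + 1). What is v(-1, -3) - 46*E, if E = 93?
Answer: -4278 + sqrt(-1 + sqrt(2)) ≈ -4277.4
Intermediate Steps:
R(I, Q) = sqrt(2)
v(h, w) = sqrt(h + sqrt(2)) (v(h, w) = sqrt(sqrt(2) + h) = sqrt(h + sqrt(2)))
v(-1, -3) - 46*E = sqrt(-1 + sqrt(2)) - 46*93 = sqrt(-1 + sqrt(2)) - 4278 = -4278 + sqrt(-1 + sqrt(2))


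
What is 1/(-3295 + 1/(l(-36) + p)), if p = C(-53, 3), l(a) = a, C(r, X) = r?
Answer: -89/293256 ≈ -0.00030349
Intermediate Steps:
p = -53
1/(-3295 + 1/(l(-36) + p)) = 1/(-3295 + 1/(-36 - 53)) = 1/(-3295 + 1/(-89)) = 1/(-3295 - 1/89) = 1/(-293256/89) = -89/293256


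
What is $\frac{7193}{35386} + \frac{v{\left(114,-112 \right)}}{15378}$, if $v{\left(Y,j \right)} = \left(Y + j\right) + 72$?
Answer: $\frac{56616259}{272082954} \approx 0.20808$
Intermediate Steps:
$v{\left(Y,j \right)} = 72 + Y + j$
$\frac{7193}{35386} + \frac{v{\left(114,-112 \right)}}{15378} = \frac{7193}{35386} + \frac{72 + 114 - 112}{15378} = 7193 \cdot \frac{1}{35386} + 74 \cdot \frac{1}{15378} = \frac{7193}{35386} + \frac{37}{7689} = \frac{56616259}{272082954}$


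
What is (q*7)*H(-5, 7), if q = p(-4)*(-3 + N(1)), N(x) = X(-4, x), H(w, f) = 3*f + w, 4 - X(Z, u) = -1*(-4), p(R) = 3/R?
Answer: 252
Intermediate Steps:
X(Z, u) = 0 (X(Z, u) = 4 - (-1)*(-4) = 4 - 1*4 = 4 - 4 = 0)
H(w, f) = w + 3*f
N(x) = 0
q = 9/4 (q = (3/(-4))*(-3 + 0) = (3*(-1/4))*(-3) = -3/4*(-3) = 9/4 ≈ 2.2500)
(q*7)*H(-5, 7) = ((9/4)*7)*(-5 + 3*7) = 63*(-5 + 21)/4 = (63/4)*16 = 252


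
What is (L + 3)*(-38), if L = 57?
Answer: -2280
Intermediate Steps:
(L + 3)*(-38) = (57 + 3)*(-38) = 60*(-38) = -2280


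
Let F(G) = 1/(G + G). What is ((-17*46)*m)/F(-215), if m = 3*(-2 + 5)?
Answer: 3026340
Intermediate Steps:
F(G) = 1/(2*G)
m = 9 (m = 3*3 = 9)
((-17*46)*m)/F(-215) = (-17*46*9)/(((1/2)/(-215))) = (-782*9)/(((1/2)*(-1/215))) = -7038/(-1/430) = -7038*(-430) = 3026340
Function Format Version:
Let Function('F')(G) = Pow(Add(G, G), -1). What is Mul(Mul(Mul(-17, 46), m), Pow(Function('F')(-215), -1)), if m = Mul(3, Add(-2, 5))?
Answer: 3026340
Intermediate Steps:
Function('F')(G) = Mul(Rational(1, 2), Pow(G, -1)) (Function('F')(G) = Pow(Mul(2, G), -1) = Mul(Rational(1, 2), Pow(G, -1)))
m = 9 (m = Mul(3, 3) = 9)
Mul(Mul(Mul(-17, 46), m), Pow(Function('F')(-215), -1)) = Mul(Mul(Mul(-17, 46), 9), Pow(Mul(Rational(1, 2), Pow(-215, -1)), -1)) = Mul(Mul(-782, 9), Pow(Mul(Rational(1, 2), Rational(-1, 215)), -1)) = Mul(-7038, Pow(Rational(-1, 430), -1)) = Mul(-7038, -430) = 3026340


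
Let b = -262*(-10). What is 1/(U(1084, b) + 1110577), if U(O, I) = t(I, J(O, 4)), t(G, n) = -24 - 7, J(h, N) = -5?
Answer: 1/1110546 ≈ 9.0046e-7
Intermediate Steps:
b = 2620
t(G, n) = -31
U(O, I) = -31
1/(U(1084, b) + 1110577) = 1/(-31 + 1110577) = 1/1110546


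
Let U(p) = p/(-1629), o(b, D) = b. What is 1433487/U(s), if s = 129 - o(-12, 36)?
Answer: -778383441/47 ≈ -1.6561e+7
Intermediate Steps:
s = 141 (s = 129 - 1*(-12) = 129 + 12 = 141)
U(p) = -p/1629 (U(p) = p*(-1/1629) = -p/1629)
1433487/U(s) = 1433487/((-1/1629*141)) = 1433487/(-47/543) = 1433487*(-543/47) = -778383441/47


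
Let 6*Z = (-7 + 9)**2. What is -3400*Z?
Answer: -6800/3 ≈ -2266.7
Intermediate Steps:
Z = 2/3 (Z = (-7 + 9)**2/6 = (1/6)*2**2 = (1/6)*4 = 2/3 ≈ 0.66667)
-3400*Z = -3400*2/3 = -6800/3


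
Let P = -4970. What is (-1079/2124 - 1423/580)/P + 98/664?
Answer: 9413146997/63522414900 ≈ 0.14819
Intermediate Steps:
(-1079/2124 - 1423/580)/P + 98/664 = (-1079/2124 - 1423/580)/(-4970) + 98/664 = (-1079*1/2124 - 1423*1/580)*(-1/4970) + 98*(1/664) = (-1079/2124 - 1423/580)*(-1/4970) + 49/332 = -228017/76995*(-1/4970) + 49/332 = 228017/382665150 + 49/332 = 9413146997/63522414900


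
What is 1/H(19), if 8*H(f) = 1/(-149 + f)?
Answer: -1040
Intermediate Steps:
H(f) = 1/(8*(-149 + f))
1/H(19) = 1/(1/(8*(-149 + 19))) = 1/((⅛)/(-130)) = 1/((⅛)*(-1/130)) = 1/(-1/1040) = -1040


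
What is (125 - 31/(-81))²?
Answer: 103144336/6561 ≈ 15721.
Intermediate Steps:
(125 - 31/(-81))² = (125 - 31*(-1/81))² = (125 + 31/81)² = (10156/81)² = 103144336/6561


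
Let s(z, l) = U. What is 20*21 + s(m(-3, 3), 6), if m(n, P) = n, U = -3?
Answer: 417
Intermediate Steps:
s(z, l) = -3
20*21 + s(m(-3, 3), 6) = 20*21 - 3 = 420 - 3 = 417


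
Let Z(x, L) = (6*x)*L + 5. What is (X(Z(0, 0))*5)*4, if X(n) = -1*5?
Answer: -100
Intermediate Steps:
Z(x, L) = 5 + 6*L*x (Z(x, L) = 6*L*x + 5 = 5 + 6*L*x)
X(n) = -5
(X(Z(0, 0))*5)*4 = -5*5*4 = -25*4 = -100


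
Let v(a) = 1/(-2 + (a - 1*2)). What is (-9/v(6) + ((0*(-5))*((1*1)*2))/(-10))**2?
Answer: 324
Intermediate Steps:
v(a) = 1/(-4 + a) (v(a) = 1/(-2 + (a - 2)) = 1/(-2 + (-2 + a)) = 1/(-4 + a))
(-9/v(6) + ((0*(-5))*((1*1)*2))/(-10))**2 = (-9/(1/(-4 + 6)) + ((0*(-5))*((1*1)*2))/(-10))**2 = (-9/(1/2) + (0*(1*2))*(-1/10))**2 = (-9/1/2 + (0*2)*(-1/10))**2 = (-9*2 + 0*(-1/10))**2 = (-18 + 0)**2 = (-18)**2 = 324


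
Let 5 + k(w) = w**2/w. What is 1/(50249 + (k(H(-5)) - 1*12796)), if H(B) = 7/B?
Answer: 5/187233 ≈ 2.6705e-5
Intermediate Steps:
k(w) = -5 + w (k(w) = -5 + w**2/w = -5 + w)
1/(50249 + (k(H(-5)) - 1*12796)) = 1/(50249 + ((-5 + 7/(-5)) - 1*12796)) = 1/(50249 + ((-5 + 7*(-1/5)) - 12796)) = 1/(50249 + ((-5 - 7/5) - 12796)) = 1/(50249 + (-32/5 - 12796)) = 1/(50249 - 64012/5) = 1/(187233/5) = 5/187233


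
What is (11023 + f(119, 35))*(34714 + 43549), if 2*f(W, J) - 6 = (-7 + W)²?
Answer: 1353793374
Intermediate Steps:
f(W, J) = 3 + (-7 + W)²/2
(11023 + f(119, 35))*(34714 + 43549) = (11023 + (3 + (-7 + 119)²/2))*(34714 + 43549) = (11023 + (3 + (½)*112²))*78263 = (11023 + (3 + (½)*12544))*78263 = (11023 + (3 + 6272))*78263 = (11023 + 6275)*78263 = 17298*78263 = 1353793374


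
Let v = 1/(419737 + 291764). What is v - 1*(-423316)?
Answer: 301189757317/711501 ≈ 4.2332e+5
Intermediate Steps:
v = 1/711501 ≈ 1.4055e-6
v - 1*(-423316) = 1/711501 - 1*(-423316) = 1/711501 + 423316 = 301189757317/711501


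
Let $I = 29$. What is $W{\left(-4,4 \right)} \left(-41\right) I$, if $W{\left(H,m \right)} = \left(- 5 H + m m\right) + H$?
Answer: $-38048$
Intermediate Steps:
$W{\left(H,m \right)} = m^{2} - 4 H$ ($W{\left(H,m \right)} = \left(- 5 H + m^{2}\right) + H = \left(m^{2} - 5 H\right) + H = m^{2} - 4 H$)
$W{\left(-4,4 \right)} \left(-41\right) I = \left(4^{2} - -16\right) \left(-41\right) 29 = \left(16 + 16\right) \left(-41\right) 29 = 32 \left(-41\right) 29 = \left(-1312\right) 29 = -38048$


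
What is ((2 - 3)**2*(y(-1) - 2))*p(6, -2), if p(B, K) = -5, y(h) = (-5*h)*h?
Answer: 35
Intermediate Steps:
y(h) = -5*h**2
((2 - 3)**2*(y(-1) - 2))*p(6, -2) = ((2 - 3)**2*(-5*(-1)**2 - 2))*(-5) = ((-1)**2*(-5*1 - 2))*(-5) = (1*(-5 - 2))*(-5) = (1*(-7))*(-5) = -7*(-5) = 35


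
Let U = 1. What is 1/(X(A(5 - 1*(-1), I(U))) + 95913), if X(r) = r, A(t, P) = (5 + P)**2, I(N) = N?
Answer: 1/95949 ≈ 1.0422e-5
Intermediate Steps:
1/(X(A(5 - 1*(-1), I(U))) + 95913) = 1/((5 + 1)**2 + 95913) = 1/(6**2 + 95913) = 1/(36 + 95913) = 1/95949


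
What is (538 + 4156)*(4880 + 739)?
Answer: 26375586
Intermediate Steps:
(538 + 4156)*(4880 + 739) = 4694*5619 = 26375586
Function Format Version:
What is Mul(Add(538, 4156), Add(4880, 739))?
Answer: 26375586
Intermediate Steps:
Mul(Add(538, 4156), Add(4880, 739)) = Mul(4694, 5619) = 26375586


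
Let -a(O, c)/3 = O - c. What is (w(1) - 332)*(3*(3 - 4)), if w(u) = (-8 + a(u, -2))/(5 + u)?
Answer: 2009/2 ≈ 1004.5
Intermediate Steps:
a(O, c) = -3*O + 3*c (a(O, c) = -3*(O - c) = -3*O + 3*c)
w(u) = (-14 - 3*u)/(5 + u) (w(u) = (-8 + (-3*u + 3*(-2)))/(5 + u) = (-8 + (-3*u - 6))/(5 + u) = (-8 + (-6 - 3*u))/(5 + u) = (-14 - 3*u)/(5 + u))
(w(1) - 332)*(3*(3 - 4)) = ((-14 - 3*1)/(5 + 1) - 332)*(3*(3 - 4)) = ((-14 - 3)/6 - 332)*(3*(-1)) = ((⅙)*(-17) - 332)*(-3) = (-17/6 - 332)*(-3) = -2009/6*(-3) = 2009/2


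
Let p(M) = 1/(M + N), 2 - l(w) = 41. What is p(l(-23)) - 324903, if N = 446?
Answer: -132235520/407 ≈ -3.2490e+5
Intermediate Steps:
l(w) = -39 (l(w) = 2 - 1*41 = 2 - 41 = -39)
p(M) = 1/(446 + M) (p(M) = 1/(M + 446) = 1/(446 + M))
p(l(-23)) - 324903 = 1/(446 - 39) - 324903 = 1/407 - 324903 = -132235520/407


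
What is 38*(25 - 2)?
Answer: 874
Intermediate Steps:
38*(25 - 2) = 38*23 = 874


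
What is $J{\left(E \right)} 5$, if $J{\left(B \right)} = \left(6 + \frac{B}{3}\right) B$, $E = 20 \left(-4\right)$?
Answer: $\frac{24800}{3} \approx 8266.7$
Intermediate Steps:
$E = -80$
$J{\left(B \right)} = B \left(6 + \frac{B}{3}\right)$ ($J{\left(B \right)} = \left(6 + B \frac{1}{3}\right) B = \left(6 + \frac{B}{3}\right) B = B \left(6 + \frac{B}{3}\right)$)
$J{\left(E \right)} 5 = \frac{1}{3} \left(-80\right) \left(18 - 80\right) 5 = \frac{1}{3} \left(-80\right) \left(-62\right) 5 = \frac{4960}{3} \cdot 5 = \frac{24800}{3}$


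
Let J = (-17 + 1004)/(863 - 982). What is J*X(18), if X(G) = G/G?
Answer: -141/17 ≈ -8.2941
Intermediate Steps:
X(G) = 1
J = -141/17 (J = 987/(-119) = 987*(-1/119) = -141/17 ≈ -8.2941)
J*X(18) = -141/17*1 = -141/17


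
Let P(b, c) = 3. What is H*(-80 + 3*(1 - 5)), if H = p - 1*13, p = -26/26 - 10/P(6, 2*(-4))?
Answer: 4784/3 ≈ 1594.7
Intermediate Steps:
p = -13/3 (p = -26/26 - 10/3 = -26*1/26 - 10*⅓ = -1 - 10/3 = -13/3 ≈ -4.3333)
H = -52/3 (H = -13/3 - 1*13 = -13/3 - 13 = -52/3 ≈ -17.333)
H*(-80 + 3*(1 - 5)) = -52*(-80 + 3*(1 - 5))/3 = -52*(-80 + 3*(-4))/3 = -52*(-80 - 12)/3 = -52/3*(-92) = 4784/3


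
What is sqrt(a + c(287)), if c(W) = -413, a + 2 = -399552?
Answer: I*sqrt(399967) ≈ 632.43*I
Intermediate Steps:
a = -399554 (a = -2 - 399552 = -399554)
sqrt(a + c(287)) = sqrt(-399554 - 413) = sqrt(-399967) = I*sqrt(399967)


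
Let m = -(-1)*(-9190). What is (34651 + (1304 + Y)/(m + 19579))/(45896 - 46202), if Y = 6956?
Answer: -359997499/3179034 ≈ -113.24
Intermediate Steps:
m = -9190 (m = -1*9190 = -9190)
(34651 + (1304 + Y)/(m + 19579))/(45896 - 46202) = (34651 + (1304 + 6956)/(-9190 + 19579))/(45896 - 46202) = (34651 + 8260/10389)/(-306) = (34651 + 8260*(1/10389))*(-1/306) = (34651 + 8260/10389)*(-1/306) = (359997499/10389)*(-1/306) = -359997499/3179034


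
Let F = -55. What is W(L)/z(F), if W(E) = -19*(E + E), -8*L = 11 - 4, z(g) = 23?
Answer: 133/92 ≈ 1.4457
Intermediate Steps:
L = -7/8 (L = -(11 - 4)/8 = -1/8*7 = -7/8 ≈ -0.87500)
W(E) = -38*E
W(L)/z(F) = -38*(-7/8)/23 = (133/4)*(1/23) = 133/92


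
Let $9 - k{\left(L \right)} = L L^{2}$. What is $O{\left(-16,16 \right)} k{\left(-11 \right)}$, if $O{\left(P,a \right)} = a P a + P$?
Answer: $-5510080$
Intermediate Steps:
$O{\left(P,a \right)} = P + P a^{2}$ ($O{\left(P,a \right)} = P a a + P = P a^{2} + P = P + P a^{2}$)
$k{\left(L \right)} = 9 - L^{3}$ ($k{\left(L \right)} = 9 - L L^{2} = 9 - L^{3}$)
$O{\left(-16,16 \right)} k{\left(-11 \right)} = - 16 \left(1 + 16^{2}\right) \left(9 - \left(-11\right)^{3}\right) = - 16 \left(1 + 256\right) \left(9 - -1331\right) = \left(-16\right) 257 \left(9 + 1331\right) = \left(-4112\right) 1340 = -5510080$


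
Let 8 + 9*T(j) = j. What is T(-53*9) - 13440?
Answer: -121445/9 ≈ -13494.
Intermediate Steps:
T(j) = -8/9 + j/9
T(-53*9) - 13440 = (-8/9 + (-53*9)/9) - 13440 = (-8/9 + (⅑)*(-477)) - 13440 = (-8/9 - 53) - 13440 = -485/9 - 13440 = -121445/9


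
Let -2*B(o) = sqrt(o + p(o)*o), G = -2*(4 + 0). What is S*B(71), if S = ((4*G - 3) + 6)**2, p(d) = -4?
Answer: -841*I*sqrt(213)/2 ≈ -6137.0*I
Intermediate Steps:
G = -8 (G = -2*4 = -8)
S = 841 (S = ((4*(-8) - 3) + 6)**2 = ((-32 - 3) + 6)**2 = (-35 + 6)**2 = (-29)**2 = 841)
B(o) = -sqrt(3)*sqrt(-o)/2 (B(o) = -sqrt(o - 4*o)/2 = -sqrt(3)*sqrt(-o)/2)
S*B(71) = 841*(-sqrt(3)*sqrt(-1*71)/2) = 841*(-sqrt(3)*sqrt(-71)/2) = 841*(-sqrt(3)*I*sqrt(71)/2) = 841*(-I*sqrt(213)/2) = -841*I*sqrt(213)/2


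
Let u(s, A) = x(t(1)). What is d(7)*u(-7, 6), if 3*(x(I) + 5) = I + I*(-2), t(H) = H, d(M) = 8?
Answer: -128/3 ≈ -42.667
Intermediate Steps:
x(I) = -5 - I/3 (x(I) = -5 + (I + I*(-2))/3 = -5 + (I - 2*I)/3 = -5 + (-I)/3 = -5 - I/3)
u(s, A) = -16/3 (u(s, A) = -5 - ⅓*1 = -5 - ⅓ = -16/3)
d(7)*u(-7, 6) = 8*(-16/3) = -128/3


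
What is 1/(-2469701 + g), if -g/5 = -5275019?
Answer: 1/23905394 ≈ 4.1832e-8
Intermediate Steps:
g = 26375095 (g = -5*(-5275019) = 26375095)
1/(-2469701 + g) = 1/(-2469701 + 26375095) = 1/23905394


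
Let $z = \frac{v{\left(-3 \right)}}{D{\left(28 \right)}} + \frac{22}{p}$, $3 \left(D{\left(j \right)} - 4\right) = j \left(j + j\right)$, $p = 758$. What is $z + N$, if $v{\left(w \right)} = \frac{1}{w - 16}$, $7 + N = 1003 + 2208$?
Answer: $\frac{36454095403}{11377580} \approx 3204.0$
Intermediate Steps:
$D{\left(j \right)} = 4 + \frac{2 j^{2}}{3}$ ($D{\left(j \right)} = 4 + \frac{j \left(j + j\right)}{3} = 4 + \frac{j 2 j}{3} = 4 + \frac{2 j^{2}}{3}$)
$N = 3204$ ($N = -7 + \left(1003 + 2208\right) = -7 + 3211 = 3204$)
$v{\left(w \right)} = \frac{1}{-16 + w}$
$z = \frac{329083}{11377580}$ ($z = \frac{1}{\left(-16 - 3\right) \left(4 + \frac{2 \cdot 28^{2}}{3}\right)} + \frac{22}{758} = \frac{1}{\left(-19\right) \left(4 + \frac{2}{3} \cdot 784\right)} + 22 \cdot \frac{1}{758} = - \frac{1}{19 \left(4 + \frac{1568}{3}\right)} + \frac{11}{379} = - \frac{1}{19 \cdot \frac{1580}{3}} + \frac{11}{379} = \left(- \frac{1}{19}\right) \frac{3}{1580} + \frac{11}{379} = - \frac{3}{30020} + \frac{11}{379} = \frac{329083}{11377580} \approx 0.028924$)
$z + N = \frac{329083}{11377580} + 3204 = \frac{36454095403}{11377580}$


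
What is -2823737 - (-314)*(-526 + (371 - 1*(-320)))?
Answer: -2771927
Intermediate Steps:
-2823737 - (-314)*(-526 + (371 - 1*(-320))) = -2823737 - (-314)*(-526 + (371 + 320)) = -2823737 - (-314)*(-526 + 691) = -2823737 - (-314)*165 = -2823737 - 1*(-51810) = -2823737 + 51810 = -2771927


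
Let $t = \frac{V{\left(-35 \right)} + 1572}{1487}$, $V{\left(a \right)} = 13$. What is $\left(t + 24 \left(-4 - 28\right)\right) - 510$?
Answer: $- \frac{1898801}{1487} \approx -1276.9$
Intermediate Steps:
$t = \frac{1585}{1487}$ ($t = \frac{13 + 1572}{1487} = 1585 \cdot \frac{1}{1487} = \frac{1585}{1487} \approx 1.0659$)
$\left(t + 24 \left(-4 - 28\right)\right) - 510 = \left(\frac{1585}{1487} + 24 \left(-4 - 28\right)\right) - 510 = \left(\frac{1585}{1487} + 24 \left(-32\right)\right) - 510 = \left(\frac{1585}{1487} - 768\right) - 510 = - \frac{1140431}{1487} - 510 = - \frac{1898801}{1487}$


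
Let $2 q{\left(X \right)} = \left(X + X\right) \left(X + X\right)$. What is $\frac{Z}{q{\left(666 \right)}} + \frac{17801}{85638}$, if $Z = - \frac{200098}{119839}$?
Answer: $\frac{22528787155391}{108383671959876} \approx 0.20786$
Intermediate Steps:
$Z = - \frac{200098}{119839}$ ($Z = \left(-200098\right) \frac{1}{119839} = - \frac{200098}{119839} \approx -1.6697$)
$q{\left(X \right)} = 2 X^{2}$ ($q{\left(X \right)} = \frac{\left(X + X\right) \left(X + X\right)}{2} = \frac{2 X 2 X}{2} = \frac{4 X^{2}}{2} = 2 X^{2}$)
$\frac{Z}{q{\left(666 \right)}} + \frac{17801}{85638} = - \frac{200098}{119839 \cdot 2 \cdot 666^{2}} + \frac{17801}{85638} = - \frac{200098}{119839 \cdot 2 \cdot 443556} + 17801 \cdot \frac{1}{85638} = - \frac{200098}{119839 \cdot 887112} + \frac{2543}{12234} = \left(- \frac{200098}{119839}\right) \frac{1}{887112} + \frac{2543}{12234} = - \frac{100049}{53155307484} + \frac{2543}{12234} = \frac{22528787155391}{108383671959876}$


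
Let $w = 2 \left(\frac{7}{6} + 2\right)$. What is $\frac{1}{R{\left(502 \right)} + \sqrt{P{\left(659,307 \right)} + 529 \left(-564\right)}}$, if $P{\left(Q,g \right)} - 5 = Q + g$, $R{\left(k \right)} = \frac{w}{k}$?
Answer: $\frac{28614}{674479886221} - \frac{2268036 i \sqrt{297385}}{674479886221} \approx 4.2424 \cdot 10^{-8} - 0.0018338 i$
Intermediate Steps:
$w = \frac{19}{3}$ ($w = 2 \left(7 \cdot \frac{1}{6} + 2\right) = 2 \left(\frac{7}{6} + 2\right) = 2 \cdot \frac{19}{6} = \frac{19}{3} \approx 6.3333$)
$R{\left(k \right)} = \frac{19}{3 k}$
$P{\left(Q,g \right)} = 5 + Q + g$ ($P{\left(Q,g \right)} = 5 + \left(Q + g\right) = 5 + Q + g$)
$\frac{1}{R{\left(502 \right)} + \sqrt{P{\left(659,307 \right)} + 529 \left(-564\right)}} = \frac{1}{\frac{19}{3 \cdot 502} + \sqrt{\left(5 + 659 + 307\right) + 529 \left(-564\right)}} = \frac{1}{\frac{19}{3} \cdot \frac{1}{502} + \sqrt{971 - 298356}} = \frac{1}{\frac{19}{1506} + \sqrt{-297385}} = \frac{1}{\frac{19}{1506} + i \sqrt{297385}}$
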